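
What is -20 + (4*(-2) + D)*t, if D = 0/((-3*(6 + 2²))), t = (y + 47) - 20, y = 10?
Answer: -316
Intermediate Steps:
t = 37 (t = (10 + 47) - 20 = 57 - 20 = 37)
D = 0 (D = 0/((-3*(6 + 4))) = 0/((-3*10)) = 0/(-30) = 0*(-1/30) = 0)
-20 + (4*(-2) + D)*t = -20 + (4*(-2) + 0)*37 = -20 + (-8 + 0)*37 = -20 - 8*37 = -20 - 296 = -316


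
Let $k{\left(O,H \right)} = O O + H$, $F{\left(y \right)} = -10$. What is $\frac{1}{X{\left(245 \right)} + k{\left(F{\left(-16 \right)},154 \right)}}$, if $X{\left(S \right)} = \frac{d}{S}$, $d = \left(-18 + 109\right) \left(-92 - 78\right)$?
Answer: $\frac{7}{1336} \approx 0.0052395$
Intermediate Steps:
$d = -15470$ ($d = 91 \left(-170\right) = -15470$)
$k{\left(O,H \right)} = H + O^{2}$ ($k{\left(O,H \right)} = O^{2} + H = H + O^{2}$)
$X{\left(S \right)} = - \frac{15470}{S}$
$\frac{1}{X{\left(245 \right)} + k{\left(F{\left(-16 \right)},154 \right)}} = \frac{1}{- \frac{15470}{245} + \left(154 + \left(-10\right)^{2}\right)} = \frac{1}{\left(-15470\right) \frac{1}{245} + \left(154 + 100\right)} = \frac{1}{- \frac{442}{7} + 254} = \frac{1}{\frac{1336}{7}} = \frac{7}{1336}$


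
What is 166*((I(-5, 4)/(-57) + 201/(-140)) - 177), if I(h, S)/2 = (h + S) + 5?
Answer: -118278071/3990 ≈ -29644.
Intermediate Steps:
I(h, S) = 10 + 2*S + 2*h (I(h, S) = 2*((h + S) + 5) = 2*((S + h) + 5) = 2*(5 + S + h) = 10 + 2*S + 2*h)
166*((I(-5, 4)/(-57) + 201/(-140)) - 177) = 166*(((10 + 2*4 + 2*(-5))/(-57) + 201/(-140)) - 177) = 166*(((10 + 8 - 10)*(-1/57) + 201*(-1/140)) - 177) = 166*((8*(-1/57) - 201/140) - 177) = 166*((-8/57 - 201/140) - 177) = 166*(-12577/7980 - 177) = 166*(-1425037/7980) = -118278071/3990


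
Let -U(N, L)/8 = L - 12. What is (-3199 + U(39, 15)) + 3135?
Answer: -88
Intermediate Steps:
U(N, L) = 96 - 8*L (U(N, L) = -8*(L - 12) = -8*(-12 + L) = 96 - 8*L)
(-3199 + U(39, 15)) + 3135 = (-3199 + (96 - 8*15)) + 3135 = (-3199 + (96 - 120)) + 3135 = (-3199 - 24) + 3135 = -3223 + 3135 = -88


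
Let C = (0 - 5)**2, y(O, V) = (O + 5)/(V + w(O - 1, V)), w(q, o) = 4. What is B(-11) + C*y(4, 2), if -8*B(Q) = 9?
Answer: 291/8 ≈ 36.375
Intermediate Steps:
B(Q) = -9/8 (B(Q) = -1/8*9 = -9/8)
y(O, V) = (5 + O)/(4 + V) (y(O, V) = (O + 5)/(V + 4) = (5 + O)/(4 + V))
C = 25 (C = (-5)**2 = 25)
B(-11) + C*y(4, 2) = -9/8 + 25*((5 + 4)/(4 + 2)) = -9/8 + 25*(9/6) = -9/8 + 25*((1/6)*9) = -9/8 + 25*(3/2) = -9/8 + 75/2 = 291/8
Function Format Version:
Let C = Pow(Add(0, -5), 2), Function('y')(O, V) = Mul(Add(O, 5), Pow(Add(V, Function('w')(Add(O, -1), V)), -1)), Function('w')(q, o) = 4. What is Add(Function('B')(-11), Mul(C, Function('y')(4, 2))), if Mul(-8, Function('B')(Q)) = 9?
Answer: Rational(291, 8) ≈ 36.375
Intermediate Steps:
Function('B')(Q) = Rational(-9, 8) (Function('B')(Q) = Mul(Rational(-1, 8), 9) = Rational(-9, 8))
Function('y')(O, V) = Mul(Pow(Add(4, V), -1), Add(5, O)) (Function('y')(O, V) = Mul(Add(O, 5), Pow(Add(V, 4), -1)) = Mul(Add(5, O), Pow(Add(4, V), -1)) = Mul(Pow(Add(4, V), -1), Add(5, O)))
C = 25 (C = Pow(-5, 2) = 25)
Add(Function('B')(-11), Mul(C, Function('y')(4, 2))) = Add(Rational(-9, 8), Mul(25, Mul(Pow(Add(4, 2), -1), Add(5, 4)))) = Add(Rational(-9, 8), Mul(25, Mul(Pow(6, -1), 9))) = Add(Rational(-9, 8), Mul(25, Mul(Rational(1, 6), 9))) = Add(Rational(-9, 8), Mul(25, Rational(3, 2))) = Add(Rational(-9, 8), Rational(75, 2)) = Rational(291, 8)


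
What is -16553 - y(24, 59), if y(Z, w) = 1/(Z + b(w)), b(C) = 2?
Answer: -430379/26 ≈ -16553.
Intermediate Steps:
y(Z, w) = 1/(2 + Z) (y(Z, w) = 1/(Z + 2) = 1/(2 + Z))
-16553 - y(24, 59) = -16553 - 1/(2 + 24) = -16553 - 1/26 = -430379/26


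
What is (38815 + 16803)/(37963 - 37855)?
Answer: 27809/54 ≈ 514.98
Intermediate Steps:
(38815 + 16803)/(37963 - 37855) = 55618/108 = 55618*(1/108) = 27809/54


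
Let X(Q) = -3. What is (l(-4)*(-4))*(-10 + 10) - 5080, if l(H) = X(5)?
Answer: -5080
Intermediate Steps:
l(H) = -3
(l(-4)*(-4))*(-10 + 10) - 5080 = (-3*(-4))*(-10 + 10) - 5080 = 12*0 - 5080 = 0 - 5080 = -5080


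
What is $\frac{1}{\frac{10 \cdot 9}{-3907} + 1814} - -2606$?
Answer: $\frac{18469267955}{7087208} \approx 2606.0$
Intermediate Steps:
$\frac{1}{\frac{10 \cdot 9}{-3907} + 1814} - -2606 = \frac{1}{90 \left(- \frac{1}{3907}\right) + 1814} + 2606 = \frac{1}{- \frac{90}{3907} + 1814} + 2606 = \frac{1}{\frac{7087208}{3907}} + 2606 = \frac{3907}{7087208} + 2606 = \frac{18469267955}{7087208}$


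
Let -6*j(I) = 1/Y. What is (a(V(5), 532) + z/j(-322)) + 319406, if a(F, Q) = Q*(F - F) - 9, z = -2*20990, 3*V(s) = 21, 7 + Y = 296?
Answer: 73112717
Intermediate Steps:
Y = 289 (Y = -7 + 296 = 289)
V(s) = 7 (V(s) = (1/3)*21 = 7)
z = -41980
j(I) = -1/1734 (j(I) = -1/6/289 = -1/6*1/289 = -1/1734)
a(F, Q) = -9 (a(F, Q) = Q*0 - 9 = 0 - 9 = -9)
(a(V(5), 532) + z/j(-322)) + 319406 = (-9 - 41980/(-1/1734)) + 319406 = (-9 - 41980*(-1734)) + 319406 = (-9 + 72793320) + 319406 = 72793311 + 319406 = 73112717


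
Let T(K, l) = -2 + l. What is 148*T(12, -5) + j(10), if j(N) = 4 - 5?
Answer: -1037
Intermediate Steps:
j(N) = -1
148*T(12, -5) + j(10) = 148*(-2 - 5) - 1 = 148*(-7) - 1 = -1036 - 1 = -1037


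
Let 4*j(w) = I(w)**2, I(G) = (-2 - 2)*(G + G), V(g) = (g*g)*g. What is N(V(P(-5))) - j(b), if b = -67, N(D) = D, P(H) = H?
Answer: -71949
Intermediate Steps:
V(g) = g**3 (V(g) = g**2*g = g**3)
I(G) = -8*G
j(w) = 16*w**2 (j(w) = (-8*w)**2/4 = (64*w**2)/4 = 16*w**2)
N(V(P(-5))) - j(b) = (-5)**3 - 16*(-67)**2 = -125 - 16*4489 = -125 - 1*71824 = -125 - 71824 = -71949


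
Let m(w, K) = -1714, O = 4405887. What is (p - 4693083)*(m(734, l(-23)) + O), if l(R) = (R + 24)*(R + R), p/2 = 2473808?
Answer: 1121007366209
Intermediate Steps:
p = 4947616 (p = 2*2473808 = 4947616)
l(R) = 2*R*(24 + R) (l(R) = (24 + R)*(2*R) = 2*R*(24 + R))
(p - 4693083)*(m(734, l(-23)) + O) = (4947616 - 4693083)*(-1714 + 4405887) = 254533*4404173 = 1121007366209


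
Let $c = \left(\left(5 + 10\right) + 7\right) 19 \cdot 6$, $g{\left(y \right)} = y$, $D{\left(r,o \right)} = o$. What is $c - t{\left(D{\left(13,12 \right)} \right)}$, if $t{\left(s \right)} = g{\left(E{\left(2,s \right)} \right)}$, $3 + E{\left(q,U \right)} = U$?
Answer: $2499$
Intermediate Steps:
$E{\left(q,U \right)} = -3 + U$
$t{\left(s \right)} = -3 + s$
$c = 2508$ ($c = \left(15 + 7\right) 19 \cdot 6 = 22 \cdot 19 \cdot 6 = 418 \cdot 6 = 2508$)
$c - t{\left(D{\left(13,12 \right)} \right)} = 2508 - \left(-3 + 12\right) = 2508 - 9 = 2499$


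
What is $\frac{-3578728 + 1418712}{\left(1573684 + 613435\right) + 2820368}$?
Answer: $- \frac{2160016}{5007487} \approx -0.43136$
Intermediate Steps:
$\frac{-3578728 + 1418712}{\left(1573684 + 613435\right) + 2820368} = - \frac{2160016}{2187119 + 2820368} = - \frac{2160016}{5007487}$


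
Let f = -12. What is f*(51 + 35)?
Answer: -1032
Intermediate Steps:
f*(51 + 35) = -12*(51 + 35) = -12*86 = -1032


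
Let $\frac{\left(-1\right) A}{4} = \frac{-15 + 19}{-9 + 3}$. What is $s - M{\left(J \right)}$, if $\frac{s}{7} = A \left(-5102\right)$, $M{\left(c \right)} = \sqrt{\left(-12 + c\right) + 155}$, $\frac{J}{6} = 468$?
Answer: $- \frac{285712}{3} - \sqrt{2951} \approx -95292.0$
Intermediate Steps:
$J = 2808$ ($J = 6 \cdot 468 = 2808$)
$A = \frac{8}{3}$ ($A = - 4 \frac{-15 + 19}{-9 + 3} = - 4 \frac{4}{-6} = - 4 \cdot 4 \left(- \frac{1}{6}\right) = \left(-4\right) \left(- \frac{2}{3}\right) = \frac{8}{3} \approx 2.6667$)
$M{\left(c \right)} = \sqrt{143 + c}$
$s = - \frac{285712}{3}$ ($s = 7 \cdot \frac{8}{3} \left(-5102\right) = 7 \left(- \frac{40816}{3}\right) = - \frac{285712}{3} \approx -95237.0$)
$s - M{\left(J \right)} = - \frac{285712}{3} - \sqrt{143 + 2808} = - \frac{285712}{3} - \sqrt{2951}$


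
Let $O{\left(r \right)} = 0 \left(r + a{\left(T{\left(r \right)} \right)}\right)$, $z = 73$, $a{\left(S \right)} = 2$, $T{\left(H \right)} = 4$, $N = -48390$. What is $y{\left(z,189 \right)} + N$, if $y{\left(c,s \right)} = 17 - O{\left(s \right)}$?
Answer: $-48373$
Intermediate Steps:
$O{\left(r \right)} = 0$ ($O{\left(r \right)} = 0 \left(r + 2\right) = 0 \left(2 + r\right) = 0$)
$y{\left(c,s \right)} = 17$ ($y{\left(c,s \right)} = 17 - 0 = 17 + 0 = 17$)
$y{\left(z,189 \right)} + N = 17 - 48390 = -48373$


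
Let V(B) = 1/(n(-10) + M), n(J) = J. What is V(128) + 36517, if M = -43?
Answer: 1935400/53 ≈ 36517.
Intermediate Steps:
V(B) = -1/53 (V(B) = 1/(-10 - 43) = 1/(-53) = -1/53)
V(128) + 36517 = -1/53 + 36517 = 1935400/53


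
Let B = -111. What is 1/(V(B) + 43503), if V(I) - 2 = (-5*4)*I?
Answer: 1/45725 ≈ 2.1870e-5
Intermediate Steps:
V(I) = 2 - 20*I (V(I) = 2 + (-5*4)*I = 2 - 20*I)
1/(V(B) + 43503) = 1/((2 - 20*(-111)) + 43503) = 1/((2 + 2220) + 43503) = 1/(2222 + 43503) = 1/45725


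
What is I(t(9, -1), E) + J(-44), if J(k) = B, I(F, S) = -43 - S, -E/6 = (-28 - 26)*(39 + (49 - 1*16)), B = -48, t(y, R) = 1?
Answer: -23419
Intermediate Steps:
E = 23328 (E = -6*(-28 - 26)*(39 + (49 - 1*16)) = -(-324)*(39 + (49 - 16)) = -(-324)*(39 + 33) = -(-324)*72 = -6*(-3888) = 23328)
J(k) = -48
I(t(9, -1), E) + J(-44) = (-43 - 1*23328) - 48 = (-43 - 23328) - 48 = -23371 - 48 = -23419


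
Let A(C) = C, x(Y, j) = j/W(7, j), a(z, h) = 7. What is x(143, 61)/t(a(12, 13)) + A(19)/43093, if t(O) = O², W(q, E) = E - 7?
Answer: 2678947/114024078 ≈ 0.023495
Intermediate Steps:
W(q, E) = -7 + E
x(Y, j) = j/(-7 + j)
x(143, 61)/t(a(12, 13)) + A(19)/43093 = (61/(-7 + 61))/(7²) + 19/43093 = (61/54)/49 + 19*(1/43093) = (61*(1/54))*(1/49) + 19/43093 = (61/54)*(1/49) + 19/43093 = 61/2646 + 19/43093 = 2678947/114024078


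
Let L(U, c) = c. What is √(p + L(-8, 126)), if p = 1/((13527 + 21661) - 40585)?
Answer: √3670073337/5397 ≈ 11.225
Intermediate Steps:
p = -1/5397 (p = 1/(35188 - 40585) = 1/(-5397) = -1/5397 ≈ -0.00018529)
√(p + L(-8, 126)) = √(-1/5397 + 126) = √(680021/5397) = √3670073337/5397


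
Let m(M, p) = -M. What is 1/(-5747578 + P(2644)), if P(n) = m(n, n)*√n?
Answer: -2873789/16508084680050 + 1322*√661/8254042340025 ≈ -1.6997e-7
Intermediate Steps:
P(n) = -n^(3/2) (P(n) = (-n)*√n = -n^(3/2))
1/(-5747578 + P(2644)) = 1/(-5747578 - 2644^(3/2)) = 1/(-5747578 - 5288*√661)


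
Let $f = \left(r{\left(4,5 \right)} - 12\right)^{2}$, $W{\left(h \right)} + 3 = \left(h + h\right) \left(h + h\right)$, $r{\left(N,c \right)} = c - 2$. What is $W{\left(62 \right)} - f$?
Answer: $15292$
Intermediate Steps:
$r{\left(N,c \right)} = -2 + c$
$W{\left(h \right)} = -3 + 4 h^{2}$ ($W{\left(h \right)} = -3 + \left(h + h\right) \left(h + h\right) = -3 + 2 h 2 h = -3 + 4 h^{2}$)
$f = 81$ ($f = \left(\left(-2 + 5\right) - 12\right)^{2} = \left(3 - 12\right)^{2} = \left(-9\right)^{2} = 81$)
$W{\left(62 \right)} - f = \left(-3 + 4 \cdot 62^{2}\right) - 81 = \left(-3 + 4 \cdot 3844\right) - 81 = \left(-3 + 15376\right) - 81 = 15373 - 81 = 15292$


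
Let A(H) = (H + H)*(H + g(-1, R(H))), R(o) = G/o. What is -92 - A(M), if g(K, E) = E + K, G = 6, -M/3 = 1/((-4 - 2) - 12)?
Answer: -1867/18 ≈ -103.72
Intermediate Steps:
M = 1/6 (M = -3/((-4 - 2) - 12) = -3/(-6 - 12) = -3/(-18) = -3*(-1/18) = 1/6 ≈ 0.16667)
R(o) = 6/o
A(H) = 2*H*(-1 + H + 6/H) (A(H) = (H + H)*(H + (6/H - 1)) = (2*H)*(H + (-1 + 6/H)) = (2*H)*(-1 + H + 6/H) = 2*H*(-1 + H + 6/H))
-92 - A(M) = -92 - (12 + 2*(1/6)*(-1 + 1/6)) = -92 - (12 + 2*(1/6)*(-5/6)) = -92 - (12 - 5/18) = -92 - 1*211/18 = -92 - 211/18 = -1867/18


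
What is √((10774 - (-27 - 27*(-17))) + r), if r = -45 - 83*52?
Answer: √5981 ≈ 77.337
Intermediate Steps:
r = -4361 (r = -45 - 4316 = -4361)
√((10774 - (-27 - 27*(-17))) + r) = √((10774 - (-27 - 27*(-17))) - 4361) = √((10774 - (-27 + 459)) - 4361) = √((10774 - 1*432) - 4361) = √((10774 - 432) - 4361) = √(10342 - 4361) = √5981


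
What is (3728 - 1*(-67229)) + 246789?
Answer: 317746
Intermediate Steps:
(3728 - 1*(-67229)) + 246789 = (3728 + 67229) + 246789 = 70957 + 246789 = 317746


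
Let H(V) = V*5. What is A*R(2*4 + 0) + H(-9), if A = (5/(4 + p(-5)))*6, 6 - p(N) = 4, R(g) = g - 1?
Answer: -10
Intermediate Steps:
R(g) = -1 + g
p(N) = 2 (p(N) = 6 - 1*4 = 6 - 4 = 2)
H(V) = 5*V
A = 5 (A = (5/(4 + 2))*6 = (5/6)*6 = (5*(⅙))*6 = (⅚)*6 = 5)
A*R(2*4 + 0) + H(-9) = 5*(-1 + (2*4 + 0)) + 5*(-9) = 5*(-1 + (8 + 0)) - 45 = 5*(-1 + 8) - 45 = 5*7 - 45 = 35 - 45 = -10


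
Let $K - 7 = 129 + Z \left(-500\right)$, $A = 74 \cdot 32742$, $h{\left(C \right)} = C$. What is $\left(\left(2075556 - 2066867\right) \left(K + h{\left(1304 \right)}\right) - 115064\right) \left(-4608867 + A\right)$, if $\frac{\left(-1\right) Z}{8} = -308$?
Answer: $23373259285656936$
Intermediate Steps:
$Z = 2464$ ($Z = \left(-8\right) \left(-308\right) = 2464$)
$A = 2422908$
$K = -1231864$ ($K = 7 + \left(129 + 2464 \left(-500\right)\right) = 7 + \left(129 - 1232000\right) = 7 - 1231871 = -1231864$)
$\left(\left(2075556 - 2066867\right) \left(K + h{\left(1304 \right)}\right) - 115064\right) \left(-4608867 + A\right) = \left(\left(2075556 - 2066867\right) \left(-1231864 + 1304\right) - 115064\right) \left(-4608867 + 2422908\right) = \left(8689 \left(-1230560\right) - 115064\right) \left(-2185959\right) = \left(-10692335840 - 115064\right) \left(-2185959\right) = \left(-10692450904\right) \left(-2185959\right) = 23373259285656936$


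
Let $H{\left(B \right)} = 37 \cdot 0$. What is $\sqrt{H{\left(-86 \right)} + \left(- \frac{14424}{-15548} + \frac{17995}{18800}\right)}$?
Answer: $\frac{\sqrt{148896253565}}{281060} \approx 1.3729$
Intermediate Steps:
$H{\left(B \right)} = 0$
$\sqrt{H{\left(-86 \right)} + \left(- \frac{14424}{-15548} + \frac{17995}{18800}\right)} = \sqrt{0 + \left(- \frac{14424}{-15548} + \frac{17995}{18800}\right)} = \sqrt{0 + \left(\left(-14424\right) \left(- \frac{1}{15548}\right) + 17995 \cdot \frac{1}{18800}\right)} = \sqrt{0 + \left(\frac{3606}{3887} + \frac{3599}{3760}\right)} = \sqrt{0 + \frac{27547873}{14615120}} = \sqrt{\frac{27547873}{14615120}} = \frac{\sqrt{148896253565}}{281060}$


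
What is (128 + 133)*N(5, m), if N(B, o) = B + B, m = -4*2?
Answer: 2610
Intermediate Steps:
m = -8
N(B, o) = 2*B
(128 + 133)*N(5, m) = (128 + 133)*(2*5) = 261*10 = 2610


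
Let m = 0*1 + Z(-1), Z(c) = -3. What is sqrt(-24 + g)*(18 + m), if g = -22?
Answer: 15*I*sqrt(46) ≈ 101.73*I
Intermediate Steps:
m = -3 (m = 0*1 - 3 = 0 - 3 = -3)
sqrt(-24 + g)*(18 + m) = sqrt(-24 - 22)*(18 - 3) = sqrt(-46)*15 = (I*sqrt(46))*15 = 15*I*sqrt(46)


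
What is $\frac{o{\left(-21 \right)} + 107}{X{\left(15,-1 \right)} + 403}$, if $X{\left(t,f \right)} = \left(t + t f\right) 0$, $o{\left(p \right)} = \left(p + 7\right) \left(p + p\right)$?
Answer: $\frac{695}{403} \approx 1.7246$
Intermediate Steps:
$o{\left(p \right)} = 2 p \left(7 + p\right)$ ($o{\left(p \right)} = \left(7 + p\right) 2 p = 2 p \left(7 + p\right)$)
$X{\left(t,f \right)} = 0$ ($X{\left(t,f \right)} = \left(t + f t\right) 0 = 0$)
$\frac{o{\left(-21 \right)} + 107}{X{\left(15,-1 \right)} + 403} = \frac{2 \left(-21\right) \left(7 - 21\right) + 107}{0 + 403} = \frac{2 \left(-21\right) \left(-14\right) + 107}{403} = \left(588 + 107\right) \frac{1}{403} = 695 \cdot \frac{1}{403} = \frac{695}{403}$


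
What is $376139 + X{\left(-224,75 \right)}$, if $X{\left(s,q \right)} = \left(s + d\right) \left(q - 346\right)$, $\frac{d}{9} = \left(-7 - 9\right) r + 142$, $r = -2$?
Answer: $12457$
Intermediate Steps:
$d = 1566$ ($d = 9 \left(\left(-7 - 9\right) \left(-2\right) + 142\right) = 9 \left(\left(-16\right) \left(-2\right) + 142\right) = 9 \left(32 + 142\right) = 9 \cdot 174 = 1566$)
$X{\left(s,q \right)} = \left(-346 + q\right) \left(1566 + s\right)$ ($X{\left(s,q \right)} = \left(s + 1566\right) \left(q - 346\right) = \left(1566 + s\right) \left(-346 + q\right) = \left(-346 + q\right) \left(1566 + s\right)$)
$376139 + X{\left(-224,75 \right)} = 376139 + \left(-541836 - -77504 + 1566 \cdot 75 + 75 \left(-224\right)\right) = 376139 + \left(-541836 + 77504 + 117450 - 16800\right) = 376139 - 363682 = 12457$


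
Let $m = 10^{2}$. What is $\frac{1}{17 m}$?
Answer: $\frac{1}{1700} \approx 0.00058824$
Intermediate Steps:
$m = 100$
$\frac{1}{17 m} = \frac{1}{17 \cdot 100} = \frac{1}{1700}$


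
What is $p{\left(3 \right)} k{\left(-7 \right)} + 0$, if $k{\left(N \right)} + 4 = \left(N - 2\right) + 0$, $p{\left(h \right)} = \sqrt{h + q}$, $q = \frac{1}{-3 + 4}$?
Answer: $-26$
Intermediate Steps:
$q = 1$ ($q = 1^{-1} = 1$)
$p{\left(h \right)} = \sqrt{1 + h}$ ($p{\left(h \right)} = \sqrt{h + 1} = \sqrt{1 + h}$)
$k{\left(N \right)} = -6 + N$ ($k{\left(N \right)} = -4 + \left(\left(N - 2\right) + 0\right) = -4 + \left(\left(-2 + N\right) + 0\right) = -4 + \left(-2 + N\right) = -6 + N$)
$p{\left(3 \right)} k{\left(-7 \right)} + 0 = \sqrt{1 + 3} \left(-6 - 7\right) + 0 = \sqrt{4} \left(-13\right) + 0 = 2 \left(-13\right) + 0 = -26 + 0 = -26$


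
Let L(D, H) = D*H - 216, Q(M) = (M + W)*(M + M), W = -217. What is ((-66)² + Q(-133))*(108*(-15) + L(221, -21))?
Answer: -631222512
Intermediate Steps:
Q(M) = 2*M*(-217 + M) (Q(M) = (M - 217)*(M + M) = (-217 + M)*(2*M) = 2*M*(-217 + M))
L(D, H) = -216 + D*H
((-66)² + Q(-133))*(108*(-15) + L(221, -21)) = ((-66)² + 2*(-133)*(-217 - 133))*(108*(-15) + (-216 + 221*(-21))) = (4356 + 2*(-133)*(-350))*(-1620 + (-216 - 4641)) = (4356 + 93100)*(-1620 - 4857) = 97456*(-6477) = -631222512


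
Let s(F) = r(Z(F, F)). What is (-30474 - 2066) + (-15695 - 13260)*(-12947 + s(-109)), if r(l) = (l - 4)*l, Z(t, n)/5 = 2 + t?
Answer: -7974760730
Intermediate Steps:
Z(t, n) = 10 + 5*t (Z(t, n) = 5*(2 + t) = 10 + 5*t)
r(l) = l*(-4 + l) (r(l) = (-4 + l)*l = l*(-4 + l))
s(F) = (6 + 5*F)*(10 + 5*F) (s(F) = (10 + 5*F)*(-4 + (10 + 5*F)) = (10 + 5*F)*(6 + 5*F) = (6 + 5*F)*(10 + 5*F))
(-30474 - 2066) + (-15695 - 13260)*(-12947 + s(-109)) = (-30474 - 2066) + (-15695 - 13260)*(-12947 + 5*(2 - 109)*(6 + 5*(-109))) = -32540 - 28955*(-12947 + 5*(-107)*(6 - 545)) = -32540 - 28955*(-12947 + 5*(-107)*(-539)) = -32540 - 28955*(-12947 + 288365) = -32540 - 28955*275418 = -32540 - 7974728190 = -7974760730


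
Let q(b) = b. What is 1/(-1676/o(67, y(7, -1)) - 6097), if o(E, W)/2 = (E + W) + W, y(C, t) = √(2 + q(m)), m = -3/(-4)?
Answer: -13679256/83573936035 - 419*√11/83573936035 ≈ -0.00016370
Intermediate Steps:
m = ¾ (m = -3*(-¼) = ¾ ≈ 0.75000)
y(C, t) = √11/2 (y(C, t) = √(2 + ¾) = √(11/4) = √11/2)
o(E, W) = 2*E + 4*W (o(E, W) = 2*((E + W) + W) = 2*(E + 2*W) = 2*E + 4*W)
1/(-1676/o(67, y(7, -1)) - 6097) = 1/(-1676/(2*67 + 4*(√11/2)) - 6097) = 1/(-1676/(134 + 2*√11) - 6097) = 1/(-6097 - 1676/(134 + 2*√11))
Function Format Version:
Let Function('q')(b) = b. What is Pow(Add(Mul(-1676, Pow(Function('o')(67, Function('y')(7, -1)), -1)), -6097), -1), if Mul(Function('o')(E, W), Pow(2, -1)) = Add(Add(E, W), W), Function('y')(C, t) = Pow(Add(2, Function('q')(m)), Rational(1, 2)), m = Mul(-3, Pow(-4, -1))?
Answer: Add(Rational(-13679256, 83573936035), Mul(Rational(-419, 83573936035), Pow(11, Rational(1, 2)))) ≈ -0.00016370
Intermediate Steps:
m = Rational(3, 4) (m = Mul(-3, Rational(-1, 4)) = Rational(3, 4) ≈ 0.75000)
Function('y')(C, t) = Mul(Rational(1, 2), Pow(11, Rational(1, 2))) (Function('y')(C, t) = Pow(Add(2, Rational(3, 4)), Rational(1, 2)) = Pow(Rational(11, 4), Rational(1, 2)) = Mul(Rational(1, 2), Pow(11, Rational(1, 2))))
Function('o')(E, W) = Add(Mul(2, E), Mul(4, W)) (Function('o')(E, W) = Mul(2, Add(Add(E, W), W)) = Mul(2, Add(E, Mul(2, W))) = Add(Mul(2, E), Mul(4, W)))
Pow(Add(Mul(-1676, Pow(Function('o')(67, Function('y')(7, -1)), -1)), -6097), -1) = Pow(Add(Mul(-1676, Pow(Add(Mul(2, 67), Mul(4, Mul(Rational(1, 2), Pow(11, Rational(1, 2))))), -1)), -6097), -1) = Pow(Add(Mul(-1676, Pow(Add(134, Mul(2, Pow(11, Rational(1, 2)))), -1)), -6097), -1) = Pow(Add(-6097, Mul(-1676, Pow(Add(134, Mul(2, Pow(11, Rational(1, 2)))), -1))), -1)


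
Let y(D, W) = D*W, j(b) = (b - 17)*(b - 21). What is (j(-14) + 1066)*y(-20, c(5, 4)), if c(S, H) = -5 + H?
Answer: 43020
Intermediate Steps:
j(b) = (-21 + b)*(-17 + b) (j(b) = (-17 + b)*(-21 + b) = (-21 + b)*(-17 + b))
(j(-14) + 1066)*y(-20, c(5, 4)) = ((357 + (-14)² - 38*(-14)) + 1066)*(-20*(-5 + 4)) = ((357 + 196 + 532) + 1066)*(-20*(-1)) = (1085 + 1066)*20 = 2151*20 = 43020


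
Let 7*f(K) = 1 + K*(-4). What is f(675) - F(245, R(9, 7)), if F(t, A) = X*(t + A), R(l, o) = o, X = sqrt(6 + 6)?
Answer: -2699/7 - 504*sqrt(3) ≈ -1258.5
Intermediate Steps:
f(K) = 1/7 - 4*K/7 (f(K) = (1 + K*(-4))/7 = (1 - 4*K)/7 = 1/7 - 4*K/7)
X = 2*sqrt(3) (X = sqrt(12) = 2*sqrt(3) ≈ 3.4641)
F(t, A) = 2*sqrt(3)*(A + t) (F(t, A) = (2*sqrt(3))*(t + A) = (2*sqrt(3))*(A + t) = 2*sqrt(3)*(A + t))
f(675) - F(245, R(9, 7)) = (1/7 - 4/7*675) - 2*sqrt(3)*(7 + 245) = (1/7 - 2700/7) - 2*sqrt(3)*252 = -2699/7 - 504*sqrt(3)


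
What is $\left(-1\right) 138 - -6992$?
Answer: $6854$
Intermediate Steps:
$\left(-1\right) 138 - -6992 = -138 + 6992 = 6854$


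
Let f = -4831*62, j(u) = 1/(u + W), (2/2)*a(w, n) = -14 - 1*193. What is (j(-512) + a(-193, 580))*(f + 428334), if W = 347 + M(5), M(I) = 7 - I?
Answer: -4346374504/163 ≈ -2.6665e+7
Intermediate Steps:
a(w, n) = -207 (a(w, n) = -14 - 1*193 = -14 - 193 = -207)
W = 349 (W = 347 + (7 - 1*5) = 347 + (7 - 5) = 347 + 2 = 349)
j(u) = 1/(349 + u) (j(u) = 1/(u + 349) = 1/(349 + u))
f = -299522
(j(-512) + a(-193, 580))*(f + 428334) = (1/(349 - 512) - 207)*(-299522 + 428334) = (1/(-163) - 207)*128812 = (-1/163 - 207)*128812 = -33742/163*128812 = -4346374504/163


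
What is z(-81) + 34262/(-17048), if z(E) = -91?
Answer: -792815/8524 ≈ -93.010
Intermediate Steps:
z(-81) + 34262/(-17048) = -91 + 34262/(-17048) = -91 + 34262*(-1/17048) = -91 - 17131/8524 = -792815/8524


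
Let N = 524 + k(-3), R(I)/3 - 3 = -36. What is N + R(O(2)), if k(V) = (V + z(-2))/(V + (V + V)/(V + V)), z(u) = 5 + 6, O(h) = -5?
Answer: 421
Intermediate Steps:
R(I) = -99 (R(I) = 9 + 3*(-36) = 9 - 108 = -99)
z(u) = 11
k(V) = (11 + V)/(1 + V) (k(V) = (V + 11)/(V + (V + V)/(V + V)) = (11 + V)/(V + (2*V)/((2*V))) = (11 + V)/(V + (2*V)*(1/(2*V))) = (11 + V)/(V + 1) = (11 + V)/(1 + V))
N = 520 (N = 524 + (11 - 3)/(1 - 3) = 524 + 8/(-2) = 524 - ½*8 = 524 - 4 = 520)
N + R(O(2)) = 520 - 99 = 421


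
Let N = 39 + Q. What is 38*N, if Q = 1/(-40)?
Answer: 29621/20 ≈ 1481.1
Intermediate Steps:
Q = -1/40 ≈ -0.025000
N = 1559/40 (N = 39 - 1/40 = 1559/40 ≈ 38.975)
38*N = 38*(1559/40) = 29621/20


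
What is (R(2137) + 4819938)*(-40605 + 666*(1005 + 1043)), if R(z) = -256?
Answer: 6378188830566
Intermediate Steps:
(R(2137) + 4819938)*(-40605 + 666*(1005 + 1043)) = (-256 + 4819938)*(-40605 + 666*(1005 + 1043)) = 4819682*(-40605 + 666*2048) = 4819682*(-40605 + 1363968) = 4819682*1323363 = 6378188830566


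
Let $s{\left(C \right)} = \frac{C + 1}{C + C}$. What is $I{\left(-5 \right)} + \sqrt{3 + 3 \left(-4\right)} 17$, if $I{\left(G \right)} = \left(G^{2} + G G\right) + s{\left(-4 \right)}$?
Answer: $\frac{403}{8} + 51 i \approx 50.375 + 51.0 i$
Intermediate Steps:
$s{\left(C \right)} = \frac{1 + C}{2 C}$
$I{\left(G \right)} = \frac{3}{8} + 2 G^{2}$ ($I{\left(G \right)} = \left(G^{2} + G G\right) + \frac{1 - 4}{2 \left(-4\right)} = \left(G^{2} + G^{2}\right) + \frac{1}{2} \left(- \frac{1}{4}\right) \left(-3\right) = 2 G^{2} + \frac{3}{8} = \frac{3}{8} + 2 G^{2}$)
$I{\left(-5 \right)} + \sqrt{3 + 3 \left(-4\right)} 17 = \left(\frac{3}{8} + 2 \left(-5\right)^{2}\right) + \sqrt{3 + 3 \left(-4\right)} 17 = \left(\frac{3}{8} + 2 \cdot 25\right) + \sqrt{3 - 12} \cdot 17 = \left(\frac{3}{8} + 50\right) + \sqrt{-9} \cdot 17 = \frac{403}{8} + 3 i 17 = \frac{403}{8} + 51 i$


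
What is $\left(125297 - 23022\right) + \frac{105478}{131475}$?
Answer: $\frac{13446711103}{131475} \approx 1.0228 \cdot 10^{5}$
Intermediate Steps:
$\left(125297 - 23022\right) + \frac{105478}{131475} = 102275 + 105478 \cdot \frac{1}{131475} = 102275 + \frac{105478}{131475} = \frac{13446711103}{131475}$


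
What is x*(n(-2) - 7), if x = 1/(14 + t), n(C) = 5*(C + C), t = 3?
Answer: -27/17 ≈ -1.5882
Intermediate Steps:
n(C) = 10*C (n(C) = 5*(2*C) = 10*C)
x = 1/17 (x = 1/(14 + 3) = 1/17 ≈ 0.058824)
x*(n(-2) - 7) = (10*(-2) - 7)/17 = (-20 - 7)/17 = (1/17)*(-27) = -27/17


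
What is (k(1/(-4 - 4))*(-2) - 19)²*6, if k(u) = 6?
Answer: 5766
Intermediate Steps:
(k(1/(-4 - 4))*(-2) - 19)²*6 = (6*(-2) - 19)²*6 = (-12 - 19)²*6 = (-31)²*6 = 961*6 = 5766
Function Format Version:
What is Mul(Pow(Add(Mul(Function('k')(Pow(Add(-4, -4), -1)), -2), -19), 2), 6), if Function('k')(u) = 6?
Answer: 5766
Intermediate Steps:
Mul(Pow(Add(Mul(Function('k')(Pow(Add(-4, -4), -1)), -2), -19), 2), 6) = Mul(Pow(Add(Mul(6, -2), -19), 2), 6) = Mul(Pow(Add(-12, -19), 2), 6) = Mul(Pow(-31, 2), 6) = Mul(961, 6) = 5766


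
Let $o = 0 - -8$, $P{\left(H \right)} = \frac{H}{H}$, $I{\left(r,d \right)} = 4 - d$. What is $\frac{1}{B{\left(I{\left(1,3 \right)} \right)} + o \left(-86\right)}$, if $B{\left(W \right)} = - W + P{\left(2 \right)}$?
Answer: $- \frac{1}{688} \approx -0.0014535$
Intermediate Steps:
$P{\left(H \right)} = 1$
$B{\left(W \right)} = 1 - W$ ($B{\left(W \right)} = - W + 1 = 1 - W$)
$o = 8$ ($o = 0 + 8 = 8$)
$\frac{1}{B{\left(I{\left(1,3 \right)} \right)} + o \left(-86\right)} = \frac{1}{\left(1 - \left(4 - 3\right)\right) + 8 \left(-86\right)} = \frac{1}{\left(1 - \left(4 - 3\right)\right) - 688} = \frac{1}{\left(1 - 1\right) - 688} = \frac{1}{0 - 688} = \frac{1}{-688} = - \frac{1}{688}$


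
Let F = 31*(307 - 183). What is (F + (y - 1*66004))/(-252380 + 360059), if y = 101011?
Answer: 38851/107679 ≈ 0.36080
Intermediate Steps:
F = 3844 (F = 31*124 = 3844)
(F + (y - 1*66004))/(-252380 + 360059) = (3844 + (101011 - 1*66004))/(-252380 + 360059) = (3844 + (101011 - 66004))/107679 = (3844 + 35007)*(1/107679) = 38851*(1/107679) = 38851/107679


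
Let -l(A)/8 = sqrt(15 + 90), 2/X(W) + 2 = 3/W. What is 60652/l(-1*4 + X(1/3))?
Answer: -15163*sqrt(105)/210 ≈ -739.88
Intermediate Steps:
X(W) = 2/(-2 + 3/W)
l(A) = -8*sqrt(105) (l(A) = -8*sqrt(15 + 90) = -8*sqrt(105))
60652/l(-1*4 + X(1/3)) = 60652/((-8*sqrt(105))) = 60652*(-sqrt(105)/840) = -15163*sqrt(105)/210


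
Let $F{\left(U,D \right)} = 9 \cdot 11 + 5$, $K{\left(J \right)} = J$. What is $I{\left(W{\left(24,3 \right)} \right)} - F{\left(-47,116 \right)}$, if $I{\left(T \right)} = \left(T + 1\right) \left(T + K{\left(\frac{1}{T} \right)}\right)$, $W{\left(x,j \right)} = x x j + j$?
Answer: $\frac{5189518960}{1731} \approx 2.998 \cdot 10^{6}$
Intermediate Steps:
$W{\left(x,j \right)} = j + j x^{2}$ ($W{\left(x,j \right)} = x^{2} j + j = j x^{2} + j = j + j x^{2}$)
$F{\left(U,D \right)} = 104$ ($F{\left(U,D \right)} = 99 + 5 = 104$)
$I{\left(T \right)} = \left(1 + T\right) \left(T + \frac{1}{T}\right)$ ($I{\left(T \right)} = \left(T + 1\right) \left(T + \frac{1}{T}\right) = \left(1 + T\right) \left(T + \frac{1}{T}\right)$)
$I{\left(W{\left(24,3 \right)} \right)} - F{\left(-47,116 \right)} = \left(1 + 3 \left(1 + 24^{2}\right) + \frac{1}{3 \left(1 + 24^{2}\right)} + \left(3 \left(1 + 24^{2}\right)\right)^{2}\right) - 104 = \left(1 + 3 \left(1 + 576\right) + \frac{1}{3 \left(1 + 576\right)} + \left(3 \left(1 + 576\right)\right)^{2}\right) - 104 = \left(1 + 3 \cdot 577 + \frac{1}{3 \cdot 577} + \left(3 \cdot 577\right)^{2}\right) - 104 = \left(1 + 1731 + \frac{1}{1731} + 1731^{2}\right) - 104 = \left(1 + 1731 + \frac{1}{1731} + 2996361\right) - 104 = \frac{5189698984}{1731} - 104 = \frac{5189518960}{1731}$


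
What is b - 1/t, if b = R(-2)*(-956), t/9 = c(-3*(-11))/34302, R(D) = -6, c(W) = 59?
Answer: 1003838/177 ≈ 5671.4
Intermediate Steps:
t = 177/11434 (t = 9*(59/34302) = 177/11434 ≈ 0.015480)
b = 5736 (b = -6*(-956) = 5736)
b - 1/t = 5736 - 1/177/11434 = 5736 - 1*11434/177 = 5736 - 11434/177 = 1003838/177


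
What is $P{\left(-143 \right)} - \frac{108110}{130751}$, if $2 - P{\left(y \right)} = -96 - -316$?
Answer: $- \frac{28611828}{130751} \approx -218.83$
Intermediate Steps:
$P{\left(y \right)} = -218$ ($P{\left(y \right)} = 2 - \left(-96 - -316\right) = 2 - \left(-96 + 316\right) = 2 - 220 = -218$)
$P{\left(-143 \right)} - \frac{108110}{130751} = -218 - \frac{108110}{130751} = - \frac{28611828}{130751}$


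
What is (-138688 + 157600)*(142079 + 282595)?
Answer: 8031434688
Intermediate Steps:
(-138688 + 157600)*(142079 + 282595) = 18912*424674 = 8031434688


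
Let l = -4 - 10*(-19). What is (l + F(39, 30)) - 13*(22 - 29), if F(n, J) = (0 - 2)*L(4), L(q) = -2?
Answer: 281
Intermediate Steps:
l = 186 (l = -4 + 190 = 186)
F(n, J) = 4 (F(n, J) = (0 - 2)*(-2) = -2*(-2) = 4)
(l + F(39, 30)) - 13*(22 - 29) = (186 + 4) - 13*(22 - 29) = 190 - 13*(-7) = 190 + 91 = 281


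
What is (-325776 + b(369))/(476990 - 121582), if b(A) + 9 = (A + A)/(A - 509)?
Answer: -22805319/24878560 ≈ -0.91667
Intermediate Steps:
b(A) = -9 + 2*A/(-509 + A) (b(A) = -9 + (A + A)/(A - 509) = -9 + (2*A)/(-509 + A) = -9 + 2*A/(-509 + A))
(-325776 + b(369))/(476990 - 121582) = (-325776 + (4581 - 7*369)/(-509 + 369))/(476990 - 121582) = (-325776 + (4581 - 2583)/(-140))/355408 = (-325776 - 1/140*1998)*(1/355408) = (-325776 - 999/70)*(1/355408) = -22805319/70*1/355408 = -22805319/24878560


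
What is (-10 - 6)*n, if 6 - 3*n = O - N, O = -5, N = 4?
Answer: -80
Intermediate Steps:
n = 5 (n = 2 - (-5 - 1*4)/3 = 2 - (-5 - 4)/3 = 2 - 1/3*(-9) = 2 + 3 = 5)
(-10 - 6)*n = (-10 - 6)*5 = -16*5 = -80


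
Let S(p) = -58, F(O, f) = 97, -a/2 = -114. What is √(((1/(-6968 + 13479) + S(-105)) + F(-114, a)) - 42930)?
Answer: 10*I*√18182833463/6511 ≈ 207.1*I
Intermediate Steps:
a = 228 (a = -2*(-114) = 228)
√(((1/(-6968 + 13479) + S(-105)) + F(-114, a)) - 42930) = √(((1/(-6968 + 13479) - 58) + 97) - 42930) = √(((1/6511 - 58) + 97) - 42930) = √((-377637/6511 + 97) - 42930) = √(253930/6511 - 42930) = √(-279263300/6511) = 10*I*√18182833463/6511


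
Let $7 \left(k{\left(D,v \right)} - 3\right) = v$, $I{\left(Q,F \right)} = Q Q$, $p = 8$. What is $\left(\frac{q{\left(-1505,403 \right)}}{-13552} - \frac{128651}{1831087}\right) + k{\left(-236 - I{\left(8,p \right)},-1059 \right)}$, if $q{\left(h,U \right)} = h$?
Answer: $- \frac{3678681532833}{24814891024} \approx -148.24$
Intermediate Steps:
$I{\left(Q,F \right)} = Q^{2}$
$k{\left(D,v \right)} = 3 + \frac{v}{7}$
$\left(\frac{q{\left(-1505,403 \right)}}{-13552} - \frac{128651}{1831087}\right) + k{\left(-236 - I{\left(8,p \right)},-1059 \right)} = \left(- \frac{1505}{-13552} - \frac{128651}{1831087}\right) + \left(3 + \frac{1}{7} \left(-1059\right)\right) = \left(\left(-1505\right) \left(- \frac{1}{13552}\right) - \frac{128651}{1831087}\right) + \left(3 - \frac{1059}{7}\right) = \left(\frac{215}{1936} - \frac{128651}{1831087}\right) - \frac{1038}{7} = \frac{144615369}{3544984432} - \frac{1038}{7} = - \frac{3678681532833}{24814891024}$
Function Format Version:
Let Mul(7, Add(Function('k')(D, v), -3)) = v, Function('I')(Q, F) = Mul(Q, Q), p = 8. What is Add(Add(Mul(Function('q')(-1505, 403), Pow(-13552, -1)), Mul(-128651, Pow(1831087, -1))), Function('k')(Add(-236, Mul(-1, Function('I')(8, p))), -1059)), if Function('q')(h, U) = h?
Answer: Rational(-3678681532833, 24814891024) ≈ -148.24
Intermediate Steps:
Function('I')(Q, F) = Pow(Q, 2)
Function('k')(D, v) = Add(3, Mul(Rational(1, 7), v))
Add(Add(Mul(Function('q')(-1505, 403), Pow(-13552, -1)), Mul(-128651, Pow(1831087, -1))), Function('k')(Add(-236, Mul(-1, Function('I')(8, p))), -1059)) = Add(Add(Mul(-1505, Pow(-13552, -1)), Mul(-128651, Pow(1831087, -1))), Add(3, Mul(Rational(1, 7), -1059))) = Add(Add(Mul(-1505, Rational(-1, 13552)), Mul(-128651, Rational(1, 1831087))), Add(3, Rational(-1059, 7))) = Add(Add(Rational(215, 1936), Rational(-128651, 1831087)), Rational(-1038, 7)) = Add(Rational(144615369, 3544984432), Rational(-1038, 7)) = Rational(-3678681532833, 24814891024)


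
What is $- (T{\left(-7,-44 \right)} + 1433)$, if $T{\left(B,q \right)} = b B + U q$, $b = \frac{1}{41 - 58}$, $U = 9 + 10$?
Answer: $- \frac{10156}{17} \approx -597.41$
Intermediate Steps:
$U = 19$
$b = - \frac{1}{17}$ ($b = \frac{1}{-17} = - \frac{1}{17} \approx -0.058824$)
$T{\left(B,q \right)} = 19 q - \frac{B}{17}$ ($T{\left(B,q \right)} = - \frac{B}{17} + 19 q = 19 q - \frac{B}{17}$)
$- (T{\left(-7,-44 \right)} + 1433) = - (\left(19 \left(-44\right) - - \frac{7}{17}\right) + 1433) = - (\left(-836 + \frac{7}{17}\right) + 1433) = - (- \frac{14205}{17} + 1433) = \left(-1\right) \frac{10156}{17} = - \frac{10156}{17}$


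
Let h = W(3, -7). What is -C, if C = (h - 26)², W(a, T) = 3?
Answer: -529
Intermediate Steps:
h = 3
C = 529 (C = (3 - 26)² = (-23)² = 529)
-C = -1*529 = -529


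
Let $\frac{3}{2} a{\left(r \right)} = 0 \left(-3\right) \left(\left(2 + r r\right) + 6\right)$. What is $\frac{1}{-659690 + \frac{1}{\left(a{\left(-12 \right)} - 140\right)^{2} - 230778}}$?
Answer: $- \frac{211178}{139312014821} \approx -1.5159 \cdot 10^{-6}$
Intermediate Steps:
$a{\left(r \right)} = 0$ ($a{\left(r \right)} = \frac{2 \cdot 0 \left(-3\right) \left(\left(2 + r r\right) + 6\right)}{3} = \frac{2 \cdot 0 \left(\left(2 + r^{2}\right) + 6\right)}{3} = \frac{2 \cdot 0 \left(8 + r^{2}\right)}{3} = \frac{2}{3} \cdot 0 = 0$)
$\frac{1}{-659690 + \frac{1}{\left(a{\left(-12 \right)} - 140\right)^{2} - 230778}} = \frac{1}{-659690 + \frac{1}{\left(0 - 140\right)^{2} - 230778}} = \frac{1}{-659690 + \frac{1}{\left(-140\right)^{2} - 230778}} = \frac{1}{-659690 + \frac{1}{19600 - 230778}} = \frac{1}{-659690 + \frac{1}{-211178}} = \frac{1}{-659690 - \frac{1}{211178}} = \frac{1}{- \frac{139312014821}{211178}} = - \frac{211178}{139312014821}$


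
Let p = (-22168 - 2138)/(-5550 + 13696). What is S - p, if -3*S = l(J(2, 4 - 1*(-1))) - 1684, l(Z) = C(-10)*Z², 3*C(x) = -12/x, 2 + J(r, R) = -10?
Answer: 33303931/61095 ≈ 545.12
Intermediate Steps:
J(r, R) = -12 (J(r, R) = -2 - 10 = -12)
p = -12153/4073 (p = -24306/8146 = -24306*1/8146 = -12153/4073 ≈ -2.9838)
C(x) = -4/x (C(x) = (-12/x)/3 = -4/x)
l(Z) = 2*Z²/5 (l(Z) = (-4/(-10))*Z² = (-4*(-⅒))*Z² = 2*Z²/5)
S = 8132/15 (S = -((⅖)*(-12)² - 1684)/3 = -((⅖)*144 - 1684)/3 = -(288/5 - 1684)/3 = -⅓*(-8132/5) = 8132/15 ≈ 542.13)
S - p = 8132/15 - 1*(-12153/4073) = 8132/15 + 12153/4073 = 33303931/61095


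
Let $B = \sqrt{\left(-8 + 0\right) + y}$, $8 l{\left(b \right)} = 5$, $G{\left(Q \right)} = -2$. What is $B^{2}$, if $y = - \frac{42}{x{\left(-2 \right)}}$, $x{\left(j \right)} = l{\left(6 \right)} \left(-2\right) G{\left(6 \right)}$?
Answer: $- \frac{124}{5} \approx -24.8$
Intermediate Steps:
$l{\left(b \right)} = \frac{5}{8}$ ($l{\left(b \right)} = \frac{1}{8} \cdot 5 = \frac{5}{8}$)
$x{\left(j \right)} = \frac{5}{2}$ ($x{\left(j \right)} = \frac{5}{8} \left(-2\right) \left(-2\right) = \left(- \frac{5}{4}\right) \left(-2\right) = \frac{5}{2}$)
$y = - \frac{84}{5}$ ($y = - \frac{42}{\frac{5}{2}} = \left(-42\right) \frac{2}{5} = - \frac{84}{5} \approx -16.8$)
$B = \frac{2 i \sqrt{155}}{5}$ ($B = \sqrt{\left(-8 + 0\right) - \frac{84}{5}} = \sqrt{-8 - \frac{84}{5}} = \sqrt{- \frac{124}{5}} = \frac{2 i \sqrt{155}}{5} \approx 4.98 i$)
$B^{2} = \left(\frac{2 i \sqrt{155}}{5}\right)^{2} = - \frac{124}{5}$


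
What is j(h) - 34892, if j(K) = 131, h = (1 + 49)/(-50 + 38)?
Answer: -34761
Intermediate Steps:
h = -25/6 (h = 50/(-12) = 50*(-1/12) = -25/6 ≈ -4.1667)
j(h) - 34892 = 131 - 34892 = -34761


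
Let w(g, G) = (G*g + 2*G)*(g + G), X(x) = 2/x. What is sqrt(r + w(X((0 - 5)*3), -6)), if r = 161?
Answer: sqrt(51681)/15 ≈ 15.156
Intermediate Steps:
w(g, G) = (G + g)*(2*G + G*g) (w(g, G) = (2*G + G*g)*(G + g) = (G + g)*(2*G + G*g))
sqrt(r + w(X((0 - 5)*3), -6)) = sqrt(161 - 6*((2/(((0 - 5)*3)))**2 + 2*(-6) + 2*(2/(((0 - 5)*3))) - 12/((0 - 5)*3))) = sqrt(161 - 6*((2/((-5*3)))**2 - 12 + 2*(2/((-5*3))) - 12/((-5*3)))) = sqrt(161 - 6*((2/(-15))**2 - 12 + 2*(2/(-15)) - 12/(-15))) = sqrt(161 - 6*((2*(-1/15))**2 - 12 + 2*(2*(-1/15)) - 12*(-1)/15)) = sqrt(161 - 6*((-2/15)**2 - 12 + 2*(-2/15) - 6*(-2/15))) = sqrt(161 - 6*(4/225 - 12 - 4/15 + 4/5)) = sqrt(161 - 6*(-2576/225)) = sqrt(161 + 5152/75) = sqrt(17227/75) = sqrt(51681)/15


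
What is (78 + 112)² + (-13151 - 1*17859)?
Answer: 5090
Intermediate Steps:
(78 + 112)² + (-13151 - 1*17859) = 190² + (-13151 - 17859) = 36100 - 31010 = 5090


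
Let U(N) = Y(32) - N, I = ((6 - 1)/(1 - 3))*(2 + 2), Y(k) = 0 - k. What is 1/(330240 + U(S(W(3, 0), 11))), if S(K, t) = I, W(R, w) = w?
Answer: 1/330218 ≈ 3.0283e-6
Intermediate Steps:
Y(k) = -k
I = -10 (I = (5/(-2))*4 = (5*(-½))*4 = -5/2*4 = -10)
S(K, t) = -10
U(N) = -32 - N (U(N) = -1*32 - N = -32 - N)
1/(330240 + U(S(W(3, 0), 11))) = 1/(330240 + (-32 - 1*(-10))) = 1/(330240 + (-32 + 10)) = 1/(330240 - 22) = 1/330218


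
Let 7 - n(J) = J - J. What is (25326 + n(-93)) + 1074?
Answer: 26407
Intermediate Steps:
n(J) = 7 (n(J) = 7 - (J - J) = 7 - 1*0 = 7 + 0 = 7)
(25326 + n(-93)) + 1074 = (25326 + 7) + 1074 = 25333 + 1074 = 26407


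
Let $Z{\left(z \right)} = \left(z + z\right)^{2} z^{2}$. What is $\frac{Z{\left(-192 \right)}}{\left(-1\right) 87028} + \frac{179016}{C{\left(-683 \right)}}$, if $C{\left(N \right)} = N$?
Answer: $- \frac{932060771880}{14860031} \approx -62723.0$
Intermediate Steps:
$Z{\left(z \right)} = 4 z^{4}$ ($Z{\left(z \right)} = \left(2 z\right)^{2} z^{2} = 4 z^{2} z^{2} = 4 z^{4}$)
$\frac{Z{\left(-192 \right)}}{\left(-1\right) 87028} + \frac{179016}{C{\left(-683 \right)}} = \frac{4 \left(-192\right)^{4}}{\left(-1\right) 87028} + \frac{179016}{-683} = \frac{4 \cdot 1358954496}{-87028} + 179016 \left(- \frac{1}{683}\right) = 5435817984 \left(- \frac{1}{87028}\right) - \frac{179016}{683} = - \frac{1358954496}{21757} - \frac{179016}{683} = - \frac{932060771880}{14860031}$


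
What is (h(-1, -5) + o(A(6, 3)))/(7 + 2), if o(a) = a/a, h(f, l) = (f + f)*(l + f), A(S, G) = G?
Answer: 13/9 ≈ 1.4444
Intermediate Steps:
h(f, l) = 2*f*(f + l) (h(f, l) = (2*f)*(f + l) = 2*f*(f + l))
o(a) = 1
(h(-1, -5) + o(A(6, 3)))/(7 + 2) = (2*(-1)*(-1 - 5) + 1)/(7 + 2) = (2*(-1)*(-6) + 1)/9 = (12 + 1)/9 = (⅑)*13 = 13/9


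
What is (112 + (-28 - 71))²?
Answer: 169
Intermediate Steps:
(112 + (-28 - 71))² = (112 - 99)² = 13² = 169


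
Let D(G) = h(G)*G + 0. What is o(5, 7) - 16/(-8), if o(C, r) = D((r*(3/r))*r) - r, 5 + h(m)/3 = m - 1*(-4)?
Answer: 1255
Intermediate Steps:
h(m) = -3 + 3*m (h(m) = -15 + 3*(m - 1*(-4)) = -15 + 3*(m + 4) = -15 + 3*(4 + m) = -15 + (12 + 3*m) = -3 + 3*m)
D(G) = G*(-3 + 3*G) (D(G) = (-3 + 3*G)*G + 0 = G*(-3 + 3*G) + 0 = G*(-3 + 3*G))
o(C, r) = -r + 9*r*(-1 + 3*r) (o(C, r) = 3*((r*(3/r))*r)*(-1 + (r*(3/r))*r) - r = 3*(3*r)*(-1 + 3*r) - r = 9*r*(-1 + 3*r) - r = -r + 9*r*(-1 + 3*r))
o(5, 7) - 16/(-8) = 7*(-10 + 27*7) - 16/(-8) = 7*(-10 + 189) - 1/8*(-16) = 7*179 + 2 = 1253 + 2 = 1255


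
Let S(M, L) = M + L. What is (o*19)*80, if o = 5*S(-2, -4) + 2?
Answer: -42560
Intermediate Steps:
S(M, L) = L + M
o = -28 (o = 5*(-4 - 2) + 2 = 5*(-6) + 2 = -30 + 2 = -28)
(o*19)*80 = -28*19*80 = -532*80 = -42560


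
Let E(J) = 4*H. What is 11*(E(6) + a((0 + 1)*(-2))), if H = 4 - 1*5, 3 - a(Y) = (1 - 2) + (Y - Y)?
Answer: 0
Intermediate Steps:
a(Y) = 4 (a(Y) = 3 - ((1 - 2) + (Y - Y)) = 3 - (-1 + 0) = 3 - 1*(-1) = 3 + 1 = 4)
H = -1 (H = 4 - 5 = -1)
E(J) = -4 (E(J) = 4*(-1) = -4)
11*(E(6) + a((0 + 1)*(-2))) = 11*(-4 + 4) = 11*0 = 0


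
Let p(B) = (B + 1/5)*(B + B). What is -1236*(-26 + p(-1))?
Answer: 150792/5 ≈ 30158.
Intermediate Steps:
p(B) = 2*B*(⅕ + B) (p(B) = (B + ⅕)*(2*B) = (⅕ + B)*(2*B) = 2*B*(⅕ + B))
-1236*(-26 + p(-1)) = -1236*(-26 + (⅖)*(-1)*(1 + 5*(-1))) = -1236*(-26 + (⅖)*(-1)*(1 - 5)) = -1236*(-26 + (⅖)*(-1)*(-4)) = -1236*(-26 + 8/5) = -1236*(-122/5) = 150792/5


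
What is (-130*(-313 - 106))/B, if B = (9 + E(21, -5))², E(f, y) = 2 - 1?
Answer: 5447/10 ≈ 544.70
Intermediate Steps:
E(f, y) = 1
B = 100 (B = (9 + 1)² = 10² = 100)
(-130*(-313 - 106))/B = -130*(-313 - 106)/100 = -130*(-419)*(1/100) = 54470*(1/100) = 5447/10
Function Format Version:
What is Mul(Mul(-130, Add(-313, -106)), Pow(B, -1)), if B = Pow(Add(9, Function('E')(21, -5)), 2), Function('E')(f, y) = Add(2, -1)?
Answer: Rational(5447, 10) ≈ 544.70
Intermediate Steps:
Function('E')(f, y) = 1
B = 100 (B = Pow(Add(9, 1), 2) = Pow(10, 2) = 100)
Mul(Mul(-130, Add(-313, -106)), Pow(B, -1)) = Mul(Mul(-130, Add(-313, -106)), Pow(100, -1)) = Mul(Mul(-130, -419), Rational(1, 100)) = Mul(54470, Rational(1, 100)) = Rational(5447, 10)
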